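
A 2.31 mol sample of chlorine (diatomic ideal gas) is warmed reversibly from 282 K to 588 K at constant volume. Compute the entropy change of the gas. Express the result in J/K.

At constant volume, ΔS = nC_V ln(T₂/T₁) with C_V = 5R/2 = 20.79 J mol⁻¹ K⁻¹.
ΔS = 2.31 × 20.79 × ln(588/282) = 35.3 J/K.

ΔS = 35.3 J/K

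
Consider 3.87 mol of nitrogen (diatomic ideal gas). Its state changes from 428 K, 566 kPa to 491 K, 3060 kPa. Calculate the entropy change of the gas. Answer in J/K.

ΔS = -38.8 J/K

ΔS = nC_p ln(T₂/T₁) − nR ln(P₂/P₁), with C_p = 7R/2 = 29.1 J mol⁻¹ K⁻¹ for a diatomic ideal gas.
ΔS = 3.87 × [29.1 × ln(491/428) − 8.314 × ln(3060/566)] = -38.8 J/K.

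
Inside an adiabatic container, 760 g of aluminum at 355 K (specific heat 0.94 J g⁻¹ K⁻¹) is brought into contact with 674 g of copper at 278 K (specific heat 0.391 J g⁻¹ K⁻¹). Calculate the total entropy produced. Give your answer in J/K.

ΔS_total = 5.53 J/K

Energy balance: T_f = (m₁c₁T₁ + m₂c₂T₂)/(m₁c₁ + m₂c₂) = 334.25 K.
ΔS₁ = m₁c₁ ln(T_f/T₁) = 714.4 × ln(334.25/355) = -43.03 J/K.
ΔS₂ = m₂c₂ ln(T_f/T₂) = 263.534 × ln(334.25/278) = 48.56 J/K.
ΔS_total = -43.03 + 48.56 = 5.53 J/K.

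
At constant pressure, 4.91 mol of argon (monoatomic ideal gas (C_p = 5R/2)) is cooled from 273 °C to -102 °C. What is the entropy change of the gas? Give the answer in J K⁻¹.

ΔS = -118 J/K

In kelvin: T₁ = 546.15 K, T₂ = 171.15 K. At constant pressure, ΔS = nC_p ln(T₂/T₁) with C_p = 5R/2 = 20.79 J mol⁻¹ K⁻¹.
ΔS = 4.91 × 20.79 × ln(171.15/546.15) = -118 J/K.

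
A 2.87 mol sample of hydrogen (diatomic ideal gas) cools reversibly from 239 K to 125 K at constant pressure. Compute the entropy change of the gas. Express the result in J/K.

At constant pressure, ΔS = nC_p ln(T₂/T₁) with C_p = 7R/2 = 29.1 J mol⁻¹ K⁻¹.
ΔS = 2.87 × 29.1 × ln(125/239) = -54.1 J/K.

ΔS = -54.1 J/K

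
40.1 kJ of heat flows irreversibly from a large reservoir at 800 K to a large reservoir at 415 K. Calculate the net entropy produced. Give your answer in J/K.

ΔS_total = 46.5 J/K

ΔS_hot = −Q/T_H = −40100/800 = -50.12 J/K and ΔS_cold = +Q/T_C = 40100/415 = 96.63 J/K.
ΔS_total = -50.12 + 96.63 = 46.5 J/K, positive as the second law requires.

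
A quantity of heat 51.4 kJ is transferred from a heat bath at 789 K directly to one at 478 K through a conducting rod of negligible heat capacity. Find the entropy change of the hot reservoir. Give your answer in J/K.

ΔS_hot = -65.1 J/K

The hot reservoir loses heat Q, so ΔS_hot = −Q/T_H = −51400/789 = -65.1 J/K.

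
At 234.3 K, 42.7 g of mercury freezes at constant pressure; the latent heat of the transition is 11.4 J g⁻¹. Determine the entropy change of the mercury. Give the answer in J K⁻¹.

ΔS = -2.08 J/K

Heat released by the substance: Q = −mL = −42.7 × 11.4 = −486.78 J.
At constant T, ΔS = Q_rev/T = −486.78 / 234.3 = -2.08 J/K.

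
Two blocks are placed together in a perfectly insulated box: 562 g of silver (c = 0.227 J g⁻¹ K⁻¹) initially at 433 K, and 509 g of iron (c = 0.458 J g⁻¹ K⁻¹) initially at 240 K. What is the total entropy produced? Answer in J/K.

Energy balance: T_f = (m₁c₁T₁ + m₂c₂T₂)/(m₁c₁ + m₂c₂) = 308.26 K.
ΔS₁ = m₁c₁ ln(T_f/T₁) = 127.574 × ln(308.26/433) = -43.35 J/K.
ΔS₂ = m₂c₂ ln(T_f/T₂) = 233.122 × ln(308.26/240) = 58.35 J/K.
ΔS_total = -43.35 + 58.35 = 15 J/K.

ΔS_total = 15 J/K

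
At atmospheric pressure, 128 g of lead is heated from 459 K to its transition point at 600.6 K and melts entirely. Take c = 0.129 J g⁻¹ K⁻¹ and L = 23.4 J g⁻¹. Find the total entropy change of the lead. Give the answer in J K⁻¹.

Warming step: ΔS₁ = m c ln(T_tr/T_i) = 128 × 0.129 × ln(600.6/459) = 4.44 J/K.
Phase change: ΔS₂ = +mL/T_tr = 128 × 23.4 / 600.6 = 4.987 J/K.
ΔS_total = (4.44) + (4.987) = 9.43 J/K.

ΔS = 9.43 J/K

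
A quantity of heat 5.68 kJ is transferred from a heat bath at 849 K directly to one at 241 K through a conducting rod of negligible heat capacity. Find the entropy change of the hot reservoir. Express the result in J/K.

ΔS_hot = -6.69 J/K

The hot reservoir loses heat Q, so ΔS_hot = −Q/T_H = −5680/849 = -6.69 J/K.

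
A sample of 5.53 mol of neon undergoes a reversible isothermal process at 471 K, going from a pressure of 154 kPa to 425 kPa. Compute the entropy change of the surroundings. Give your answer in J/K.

ΔS_surr = 46.7 J/K

For an isothermal ideal gas ΔS_gas = nR ln(P₁/P₂) = 5.53 × 8.314 × ln(154/425) = -46.7 J/K.
The process is reversible, so ΔS_surr = −ΔS_gas = 46.7 J/K and ΔS_universe = 0.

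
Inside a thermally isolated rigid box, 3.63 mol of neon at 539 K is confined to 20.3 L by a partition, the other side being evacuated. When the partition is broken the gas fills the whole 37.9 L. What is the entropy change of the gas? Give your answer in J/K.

For an ideal gas in free expansion Q = 0 and W = 0, so T is unchanged.
Entropy is a state function; using a reversible isothermal path, ΔS_gas = nR ln(V₂/V₁) = 3.63 × 8.314 × ln(37.9/20.3) = 18.8 J/K.

ΔS_gas = 18.8 J/K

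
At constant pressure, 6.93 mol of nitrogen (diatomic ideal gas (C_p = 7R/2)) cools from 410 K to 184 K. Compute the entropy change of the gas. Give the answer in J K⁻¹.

At constant pressure, ΔS = nC_p ln(T₂/T₁) with C_p = 7R/2 = 29.1 J mol⁻¹ K⁻¹.
ΔS = 6.93 × 29.1 × ln(184/410) = -162 J/K.

ΔS = -162 J/K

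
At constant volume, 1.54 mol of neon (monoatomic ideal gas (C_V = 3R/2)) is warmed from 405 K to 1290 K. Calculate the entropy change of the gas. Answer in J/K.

At constant volume, ΔS = nC_V ln(T₂/T₁) with C_V = 3R/2 = 12.47 J mol⁻¹ K⁻¹.
ΔS = 1.54 × 12.47 × ln(1290/405) = 22.2 J/K.

ΔS = 22.2 J/K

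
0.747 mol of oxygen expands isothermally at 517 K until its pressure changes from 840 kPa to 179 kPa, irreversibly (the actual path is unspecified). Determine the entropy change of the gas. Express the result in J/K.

Entropy is a state function, so ΔS_gas depends only on the end states.
For an isothermal ideal gas ΔS_gas = nR ln(P₁/P₂) = 0.747 × 8.314 × ln(840/179) = 9.6 J/K.

ΔS_gas = 9.6 J/K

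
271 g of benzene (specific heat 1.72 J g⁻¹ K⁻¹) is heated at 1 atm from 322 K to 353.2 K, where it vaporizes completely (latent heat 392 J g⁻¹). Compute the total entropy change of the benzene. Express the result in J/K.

Warming step: ΔS₁ = m c ln(T_tr/T_i) = 271 × 1.72 × ln(353.2/322) = 43.11 J/K.
Phase change: ΔS₂ = +mL/T_tr = 271 × 392 / 353.2 = 300.8 J/K.
ΔS_total = (43.11) + (300.8) = 344 J/K.

ΔS = 344 J/K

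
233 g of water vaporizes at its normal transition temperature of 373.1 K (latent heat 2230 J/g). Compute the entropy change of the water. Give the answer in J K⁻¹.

ΔS = 1390 J/K

Heat absorbed by the substance: Q = mL = 233 × 2230 = 519590 J.
At constant T, ΔS = Q_rev/T = 519590 / 373.1 = 1390 J/K.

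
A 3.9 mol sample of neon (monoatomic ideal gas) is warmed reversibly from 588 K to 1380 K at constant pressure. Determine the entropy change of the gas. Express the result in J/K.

At constant pressure, ΔS = nC_p ln(T₂/T₁) with C_p = 5R/2 = 20.79 J mol⁻¹ K⁻¹.
ΔS = 3.9 × 20.79 × ln(1380/588) = 69.2 J/K.

ΔS = 69.2 J/K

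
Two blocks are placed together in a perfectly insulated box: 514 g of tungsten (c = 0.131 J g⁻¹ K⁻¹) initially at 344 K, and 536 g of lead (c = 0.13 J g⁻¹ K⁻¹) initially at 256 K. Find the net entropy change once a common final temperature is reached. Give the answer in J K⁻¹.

Energy balance: T_f = (m₁c₁T₁ + m₂c₂T₂)/(m₁c₁ + m₂c₂) = 299.25 K.
ΔS₁ = m₁c₁ ln(T_f/T₁) = 67.334 × ln(299.25/344) = -9.3846 J/K.
ΔS₂ = m₂c₂ ln(T_f/T₂) = 69.68 × ln(299.25/256) = 10.876 J/K.
ΔS_total = -9.3846 + 10.876 = 1.49 J/K.

ΔS_total = 1.49 J/K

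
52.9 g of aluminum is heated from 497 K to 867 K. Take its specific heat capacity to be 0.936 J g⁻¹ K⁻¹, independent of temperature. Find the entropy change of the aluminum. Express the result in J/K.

ΔS = ∫dQ_rev/T = m c ln(T₂/T₁) = 52.9 × 0.936 × ln(867/497) = 27.6 J/K.

ΔS = 27.6 J/K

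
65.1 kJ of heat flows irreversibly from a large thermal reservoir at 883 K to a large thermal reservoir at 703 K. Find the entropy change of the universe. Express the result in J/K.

ΔS_hot = −Q/T_H = −65100/883 = -73.73 J/K and ΔS_cold = +Q/T_C = 65100/703 = 92.6 J/K.
ΔS_total = -73.73 + 92.6 = 18.9 J/K, positive as the second law requires.

ΔS_total = 18.9 J/K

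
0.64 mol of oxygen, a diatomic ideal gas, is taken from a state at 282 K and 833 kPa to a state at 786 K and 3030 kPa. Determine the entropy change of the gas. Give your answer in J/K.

ΔS = 12.2 J/K

ΔS = nC_p ln(T₂/T₁) − nR ln(P₂/P₁), with C_p = 7R/2 = 29.1 J mol⁻¹ K⁻¹ for a diatomic ideal gas.
ΔS = 0.64 × [29.1 × ln(786/282) − 8.314 × ln(3030/833)] = 12.2 J/K.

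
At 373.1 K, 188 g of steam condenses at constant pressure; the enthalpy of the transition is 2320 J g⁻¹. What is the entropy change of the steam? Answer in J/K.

ΔS = -1170 J/K

Heat released by the substance: Q = −mL = −188 × 2320 = −436160 J.
At constant T, ΔS = Q_rev/T = −436160 / 373.1 = -1170 J/K.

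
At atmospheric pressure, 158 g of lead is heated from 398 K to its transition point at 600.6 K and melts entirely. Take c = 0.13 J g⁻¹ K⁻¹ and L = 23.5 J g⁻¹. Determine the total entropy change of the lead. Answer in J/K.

Warming step: ΔS₁ = m c ln(T_tr/T_i) = 158 × 0.13 × ln(600.6/398) = 8.452 J/K.
Phase change: ΔS₂ = +mL/T_tr = 158 × 23.5 / 600.6 = 6.182 J/K.
ΔS_total = (8.452) + (6.182) = 14.6 J/K.

ΔS = 14.6 J/K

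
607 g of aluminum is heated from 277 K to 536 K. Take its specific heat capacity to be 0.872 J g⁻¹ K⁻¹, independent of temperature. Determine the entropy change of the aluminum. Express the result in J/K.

ΔS = 349 J/K

ΔS = ∫dQ_rev/T = m c ln(T₂/T₁) = 607 × 0.872 × ln(536/277) = 349 J/K.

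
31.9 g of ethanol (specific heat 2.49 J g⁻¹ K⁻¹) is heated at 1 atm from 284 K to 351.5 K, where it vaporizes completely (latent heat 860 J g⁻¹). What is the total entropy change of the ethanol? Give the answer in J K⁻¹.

ΔS = 95 J/K

Warming step: ΔS₁ = m c ln(T_tr/T_i) = 31.9 × 2.49 × ln(351.5/284) = 16.94 J/K.
Phase change: ΔS₂ = +mL/T_tr = 31.9 × 860 / 351.5 = 78.05 J/K.
ΔS_total = (16.94) + (78.05) = 95 J/K.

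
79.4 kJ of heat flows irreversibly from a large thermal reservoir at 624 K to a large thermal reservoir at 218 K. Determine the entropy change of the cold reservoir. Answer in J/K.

ΔS_cold = 364 J/K

The cold reservoir gains heat Q, so ΔS_cold = +Q/T_C = 79400/218 = 364 J/K.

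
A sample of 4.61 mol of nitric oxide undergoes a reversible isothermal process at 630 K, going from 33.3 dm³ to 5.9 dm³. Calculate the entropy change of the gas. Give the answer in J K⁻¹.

For an isothermal ideal gas ΔS_gas = nR ln(V₂/V₁) = 4.61 × 8.314 × ln(5.9/33.3) = -66.3 J/K.

ΔS_gas = -66.3 J/K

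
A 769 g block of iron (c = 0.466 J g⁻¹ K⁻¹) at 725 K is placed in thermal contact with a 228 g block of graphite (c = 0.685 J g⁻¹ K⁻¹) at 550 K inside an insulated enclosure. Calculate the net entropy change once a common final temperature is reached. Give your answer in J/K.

ΔS_total = 3.99 J/K

Energy balance: T_f = (m₁c₁T₁ + m₂c₂T₂)/(m₁c₁ + m₂c₂) = 671.88 K.
ΔS₁ = m₁c₁ ln(T_f/T₁) = 358.354 × ln(671.88/725) = -27.27 J/K.
ΔS₂ = m₂c₂ ln(T_f/T₂) = 156.18 × ln(671.88/550) = 31.26 J/K.
ΔS_total = -27.27 + 31.26 = 3.99 J/K.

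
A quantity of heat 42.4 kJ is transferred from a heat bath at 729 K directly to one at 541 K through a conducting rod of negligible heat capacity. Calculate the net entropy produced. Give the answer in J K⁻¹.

ΔS_hot = −Q/T_H = −42400/729 = -58.16 J/K and ΔS_cold = +Q/T_C = 42400/541 = 78.37 J/K.
ΔS_total = -58.16 + 78.37 = 20.2 J/K, positive as the second law requires.

ΔS_total = 20.2 J/K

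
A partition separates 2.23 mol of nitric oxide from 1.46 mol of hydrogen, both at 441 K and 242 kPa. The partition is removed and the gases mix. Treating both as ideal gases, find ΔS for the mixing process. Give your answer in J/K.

ΔS_mix = 20.6 J/K

Mole fractions: x_A = 2.23/3.69 = 0.604, x_B = 0.396.
ΔS_mix = −R(n_A ln x_A + n_B ln x_B) = −8.314 × (2.23 ln 0.604 + 1.46 ln 0.396) = 20.6 J/K.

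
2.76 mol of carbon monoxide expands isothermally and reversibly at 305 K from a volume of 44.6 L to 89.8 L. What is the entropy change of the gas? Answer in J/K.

For an isothermal ideal gas ΔS_gas = nR ln(V₂/V₁) = 2.76 × 8.314 × ln(89.8/44.6) = 16.1 J/K.

ΔS_gas = 16.1 J/K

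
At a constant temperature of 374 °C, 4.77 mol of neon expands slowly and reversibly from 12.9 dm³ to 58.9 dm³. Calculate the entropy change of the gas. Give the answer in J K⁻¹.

For an isothermal ideal gas ΔS_gas = nR ln(V₂/V₁) = 4.77 × 8.314 × ln(58.9/12.9) = 60.2 J/K.

ΔS_gas = 60.2 J/K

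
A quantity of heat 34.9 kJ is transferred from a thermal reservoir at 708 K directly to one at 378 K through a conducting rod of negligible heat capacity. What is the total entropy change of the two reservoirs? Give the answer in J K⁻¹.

ΔS_hot = −Q/T_H = −34900/708 = -49.29 J/K and ΔS_cold = +Q/T_C = 34900/378 = 92.33 J/K.
ΔS_total = -49.29 + 92.33 = 43 J/K, positive as the second law requires.

ΔS_total = 43 J/K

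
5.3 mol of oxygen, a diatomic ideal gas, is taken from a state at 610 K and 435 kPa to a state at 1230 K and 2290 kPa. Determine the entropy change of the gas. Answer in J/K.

ΔS = nC_p ln(T₂/T₁) − nR ln(P₂/P₁), with C_p = 7R/2 = 29.1 J mol⁻¹ K⁻¹ for a diatomic ideal gas.
ΔS = 5.3 × [29.1 × ln(1230/610) − 8.314 × ln(2290/435)] = 35 J/K.

ΔS = 35 J/K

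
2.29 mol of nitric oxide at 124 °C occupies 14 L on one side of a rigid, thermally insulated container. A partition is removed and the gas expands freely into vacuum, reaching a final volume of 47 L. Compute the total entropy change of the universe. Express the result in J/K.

No heat is exchanged and no work is done, so the ideal-gas temperature stays constant.
Entropy is a state function; using a reversible isothermal path, ΔS_gas = nR ln(V₂/V₁) = 2.29 × 8.314 × ln(47/14) = 23.1 J/K.
The insulated surroundings exchange no heat, so ΔS_surr = 0 and ΔS_universe = ΔS_gas.

ΔS_universe = 23.1 J/K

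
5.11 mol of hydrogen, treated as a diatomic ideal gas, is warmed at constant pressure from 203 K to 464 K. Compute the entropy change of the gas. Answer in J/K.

At constant pressure, ΔS = nC_p ln(T₂/T₁) with C_p = 7R/2 = 29.1 J mol⁻¹ K⁻¹.
ΔS = 5.11 × 29.1 × ln(464/203) = 123 J/K.

ΔS = 123 J/K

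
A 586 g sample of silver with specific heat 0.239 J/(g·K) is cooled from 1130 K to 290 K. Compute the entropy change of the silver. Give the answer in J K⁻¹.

ΔS = ∫dQ_rev/T = m c ln(T₂/T₁) = 586 × 0.239 × ln(290/1130) = -190 J/K.

ΔS = -190 J/K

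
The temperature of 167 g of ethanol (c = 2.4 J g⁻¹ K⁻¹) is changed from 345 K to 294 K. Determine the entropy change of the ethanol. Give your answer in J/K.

ΔS = -64.1 J/K

ΔS = ∫dQ_rev/T = m c ln(T₂/T₁) = 167 × 2.4 × ln(294/345) = -64.1 J/K.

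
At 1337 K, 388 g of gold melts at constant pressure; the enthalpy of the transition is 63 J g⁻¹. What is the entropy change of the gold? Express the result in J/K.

Heat absorbed by the substance: Q = mL = 388 × 63 = 24444 J.
At constant T, ΔS = Q_rev/T = 24444 / 1337 = 18.3 J/K.

ΔS = 18.3 J/K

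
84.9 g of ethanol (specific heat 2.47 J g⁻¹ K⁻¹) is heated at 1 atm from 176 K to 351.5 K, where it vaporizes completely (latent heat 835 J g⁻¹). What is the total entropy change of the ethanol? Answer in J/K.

ΔS = 347 J/K

Warming step: ΔS₁ = m c ln(T_tr/T_i) = 84.9 × 2.47 × ln(351.5/176) = 145.1 J/K.
Phase change: ΔS₂ = +mL/T_tr = 84.9 × 835 / 351.5 = 201.7 J/K.
ΔS_total = (145.1) + (201.7) = 347 J/K.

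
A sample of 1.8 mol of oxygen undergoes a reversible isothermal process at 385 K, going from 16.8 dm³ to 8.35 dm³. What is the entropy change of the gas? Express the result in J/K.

For an isothermal ideal gas ΔS_gas = nR ln(V₂/V₁) = 1.8 × 8.314 × ln(8.35/16.8) = -10.5 J/K.

ΔS_gas = -10.5 J/K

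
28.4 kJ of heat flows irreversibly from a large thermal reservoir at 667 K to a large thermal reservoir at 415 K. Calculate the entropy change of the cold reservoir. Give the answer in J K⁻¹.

The cold reservoir gains heat Q, so ΔS_cold = +Q/T_C = 28400/415 = 68.4 J/K.

ΔS_cold = 68.4 J/K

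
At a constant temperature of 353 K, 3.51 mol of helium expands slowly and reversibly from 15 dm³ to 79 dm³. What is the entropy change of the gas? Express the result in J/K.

For an isothermal ideal gas ΔS_gas = nR ln(V₂/V₁) = 3.51 × 8.314 × ln(79/15) = 48.5 J/K.

ΔS_gas = 48.5 J/K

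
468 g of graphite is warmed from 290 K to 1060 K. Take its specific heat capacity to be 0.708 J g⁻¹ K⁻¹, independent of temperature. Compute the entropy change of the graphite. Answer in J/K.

ΔS = 429 J/K

ΔS = ∫dQ_rev/T = m c ln(T₂/T₁) = 468 × 0.708 × ln(1060/290) = 429 J/K.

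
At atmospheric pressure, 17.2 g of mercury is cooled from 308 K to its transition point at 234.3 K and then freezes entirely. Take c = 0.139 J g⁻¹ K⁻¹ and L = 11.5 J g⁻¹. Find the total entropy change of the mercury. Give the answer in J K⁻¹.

ΔS = -1.5 J/K

Cooling step: ΔS₁ = m c ln(T_tr/T_i) = 17.2 × 0.139 × ln(234.3/308) = -0.6539 J/K.
Phase change: ΔS₂ = −mL/T_tr = −17.2 × 11.5 / 234.3 = -0.8442 J/K.
ΔS_total = (-0.6539) + (-0.8442) = -1.5 J/K.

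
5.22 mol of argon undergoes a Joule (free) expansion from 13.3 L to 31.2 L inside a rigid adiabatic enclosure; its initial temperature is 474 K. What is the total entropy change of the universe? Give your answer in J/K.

No heat is exchanged and no work is done, so the ideal-gas temperature stays constant.
Entropy is a state function; using a reversible isothermal path, ΔS_gas = nR ln(V₂/V₁) = 5.22 × 8.314 × ln(31.2/13.3) = 37 J/K.
The insulated surroundings exchange no heat, so ΔS_surr = 0 and ΔS_universe = ΔS_gas.

ΔS_universe = 37 J/K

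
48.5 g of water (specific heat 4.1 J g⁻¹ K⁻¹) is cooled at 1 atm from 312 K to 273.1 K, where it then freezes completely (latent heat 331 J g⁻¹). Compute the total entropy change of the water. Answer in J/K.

ΔS = -85.3 J/K

Cooling step: ΔS₁ = m c ln(T_tr/T_i) = 48.5 × 4.1 × ln(273.1/312) = -26.48 J/K.
Phase change: ΔS₂ = −mL/T_tr = −48.5 × 331 / 273.1 = -58.78 J/K.
ΔS_total = (-26.48) + (-58.78) = -85.3 J/K.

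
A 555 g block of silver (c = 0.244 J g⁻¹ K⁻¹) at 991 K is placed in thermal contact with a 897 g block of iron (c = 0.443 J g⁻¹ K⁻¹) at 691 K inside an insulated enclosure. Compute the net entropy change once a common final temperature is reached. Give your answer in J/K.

ΔS_total = 6.94 J/K

Energy balance: T_f = (m₁c₁T₁ + m₂c₂T₂)/(m₁c₁ + m₂c₂) = 767.25 K.
ΔS₁ = m₁c₁ ln(T_f/T₁) = 135.42 × ln(767.25/991) = -34.65 J/K.
ΔS₂ = m₂c₂ ln(T_f/T₂) = 397.371 × ln(767.25/691) = 41.59 J/K.
ΔS_total = -34.65 + 41.59 = 6.94 J/K.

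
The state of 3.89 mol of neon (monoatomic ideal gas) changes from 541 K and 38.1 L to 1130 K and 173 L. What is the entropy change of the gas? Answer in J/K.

ΔS = 84.7 J/K

Entropy is a state function: ΔS = nC_V ln(T₂/T₁) + nR ln(V₂/V₁), with C_V = 3R/2 = 12.47 J mol⁻¹ K⁻¹ for a monoatomic ideal gas.
ΔS = 3.89 × [12.47 × ln(1130/541) + 8.314 × ln(173/38.1)] = 84.7 J/K.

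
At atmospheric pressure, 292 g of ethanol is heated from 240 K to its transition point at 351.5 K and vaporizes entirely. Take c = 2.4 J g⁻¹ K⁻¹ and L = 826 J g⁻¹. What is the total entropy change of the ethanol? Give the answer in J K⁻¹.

ΔS = 954 J/K

Warming step: ΔS₁ = m c ln(T_tr/T_i) = 292 × 2.4 × ln(351.5/240) = 267.4 J/K.
Phase change: ΔS₂ = +mL/T_tr = 292 × 826 / 351.5 = 686.2 J/K.
ΔS_total = (267.4) + (686.2) = 954 J/K.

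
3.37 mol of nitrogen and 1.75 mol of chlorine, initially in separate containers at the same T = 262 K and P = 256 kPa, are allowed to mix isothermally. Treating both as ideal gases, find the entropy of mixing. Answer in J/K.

Mole fractions: x_A = 3.37/5.12 = 0.658, x_B = 0.342.
ΔS_mix = −R(n_A ln x_A + n_B ln x_B) = −8.314 × (3.37 ln 0.658 + 1.75 ln 0.342) = 27.3 J/K.

ΔS_mix = 27.3 J/K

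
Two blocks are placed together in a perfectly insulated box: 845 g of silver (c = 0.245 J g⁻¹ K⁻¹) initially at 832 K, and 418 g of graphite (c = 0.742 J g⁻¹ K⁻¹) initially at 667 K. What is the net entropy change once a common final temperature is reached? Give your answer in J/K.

Energy balance: T_f = (m₁c₁T₁ + m₂c₂T₂)/(m₁c₁ + m₂c₂) = 733.05 K.
ΔS₁ = m₁c₁ ln(T_f/T₁) = 207.025 × ln(733.05/832) = -26.214 J/K.
ΔS₂ = m₂c₂ ln(T_f/T₂) = 310.156 × ln(733.05/667) = 29.286 J/K.
ΔS_total = -26.214 + 29.286 = 3.07 J/K.

ΔS_total = 3.07 J/K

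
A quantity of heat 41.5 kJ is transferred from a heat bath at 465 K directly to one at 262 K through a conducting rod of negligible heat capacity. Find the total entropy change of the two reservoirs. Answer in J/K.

ΔS_hot = −Q/T_H = −41500/465 = -89.2473 J/K and ΔS_cold = +Q/T_C = 41500/262 = 158.397 J/K.
ΔS_total = -89.2473 + 158.397 = 69.1 J/K, positive as the second law requires.

ΔS_total = 69.1 J/K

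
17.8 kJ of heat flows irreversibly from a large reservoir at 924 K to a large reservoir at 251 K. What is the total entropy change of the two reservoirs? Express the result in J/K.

ΔS_hot = −Q/T_H = −17800/924 = -19.26 J/K and ΔS_cold = +Q/T_C = 17800/251 = 70.92 J/K.
ΔS_total = -19.26 + 70.92 = 51.7 J/K, positive as the second law requires.

ΔS_total = 51.7 J/K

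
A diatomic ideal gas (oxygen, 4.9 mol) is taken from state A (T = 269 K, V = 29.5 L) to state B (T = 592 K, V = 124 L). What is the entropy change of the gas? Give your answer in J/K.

ΔS = 139 J/K

Entropy is a state function: ΔS = nC_V ln(T₂/T₁) + nR ln(V₂/V₁), with C_V = 5R/2 = 20.79 J mol⁻¹ K⁻¹ for a diatomic ideal gas.
ΔS = 4.9 × [20.79 × ln(592/269) + 8.314 × ln(124/29.5)] = 139 J/K.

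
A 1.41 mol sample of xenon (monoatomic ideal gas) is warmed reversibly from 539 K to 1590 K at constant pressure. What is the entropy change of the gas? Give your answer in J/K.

At constant pressure, ΔS = nC_p ln(T₂/T₁) with C_p = 5R/2 = 20.79 J mol⁻¹ K⁻¹.
ΔS = 1.41 × 20.79 × ln(1590/539) = 31.7 J/K.

ΔS = 31.7 J/K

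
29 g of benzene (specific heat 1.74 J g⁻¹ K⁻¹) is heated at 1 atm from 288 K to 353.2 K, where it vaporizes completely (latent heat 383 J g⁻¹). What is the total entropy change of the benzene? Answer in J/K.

ΔS = 41.7 J/K

Warming step: ΔS₁ = m c ln(T_tr/T_i) = 29 × 1.74 × ln(353.2/288) = 10.298 J/K.
Phase change: ΔS₂ = +mL/T_tr = 29 × 383 / 353.2 = 31.447 J/K.
ΔS_total = (10.298) + (31.447) = 41.7 J/K.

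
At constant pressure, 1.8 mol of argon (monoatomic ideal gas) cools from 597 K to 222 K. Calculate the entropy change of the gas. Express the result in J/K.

ΔS = -37 J/K

At constant pressure, ΔS = nC_p ln(T₂/T₁) with C_p = 5R/2 = 20.79 J mol⁻¹ K⁻¹.
ΔS = 1.8 × 20.79 × ln(222/597) = -37 J/K.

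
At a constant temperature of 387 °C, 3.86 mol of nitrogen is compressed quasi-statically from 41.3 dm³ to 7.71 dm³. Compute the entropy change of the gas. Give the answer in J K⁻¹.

For an isothermal ideal gas ΔS_gas = nR ln(V₂/V₁) = 3.86 × 8.314 × ln(7.71/41.3) = -53.9 J/K.

ΔS_gas = -53.9 J/K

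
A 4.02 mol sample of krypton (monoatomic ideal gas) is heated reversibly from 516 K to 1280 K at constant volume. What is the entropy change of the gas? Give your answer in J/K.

At constant volume, ΔS = nC_V ln(T₂/T₁) with C_V = 3R/2 = 12.47 J mol⁻¹ K⁻¹.
ΔS = 4.02 × 12.47 × ln(1280/516) = 45.5 J/K.

ΔS = 45.5 J/K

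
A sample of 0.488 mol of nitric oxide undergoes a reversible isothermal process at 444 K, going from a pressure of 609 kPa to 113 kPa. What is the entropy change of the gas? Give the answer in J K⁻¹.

For an isothermal ideal gas ΔS_gas = nR ln(P₁/P₂) = 0.488 × 8.314 × ln(609/113) = 6.83 J/K.

ΔS_gas = 6.83 J/K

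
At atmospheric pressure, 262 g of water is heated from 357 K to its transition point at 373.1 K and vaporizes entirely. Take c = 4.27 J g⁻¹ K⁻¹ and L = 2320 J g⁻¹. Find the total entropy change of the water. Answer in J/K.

Warming step: ΔS₁ = m c ln(T_tr/T_i) = 262 × 4.27 × ln(373.1/357) = 49.35 J/K.
Phase change: ΔS₂ = +mL/T_tr = 262 × 2320 / 373.1 = 1629 J/K.
ΔS_total = (49.35) + (1629) = 1680 J/K.

ΔS = 1680 J/K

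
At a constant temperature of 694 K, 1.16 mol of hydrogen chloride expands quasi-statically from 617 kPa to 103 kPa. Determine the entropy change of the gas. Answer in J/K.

For an isothermal ideal gas ΔS_gas = nR ln(P₁/P₂) = 1.16 × 8.314 × ln(617/103) = 17.3 J/K.

ΔS_gas = 17.3 J/K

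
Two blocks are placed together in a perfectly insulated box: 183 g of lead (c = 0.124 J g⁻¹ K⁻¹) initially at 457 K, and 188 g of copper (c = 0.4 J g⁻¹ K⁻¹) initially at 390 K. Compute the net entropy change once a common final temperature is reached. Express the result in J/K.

Energy balance: T_f = (m₁c₁T₁ + m₂c₂T₂)/(m₁c₁ + m₂c₂) = 405.53 K.
ΔS₁ = m₁c₁ ln(T_f/T₁) = 22.692 × ln(405.53/457) = -2.7114 J/K.
ΔS₂ = m₂c₂ ln(T_f/T₂) = 75.2 × ln(405.53/390) = 2.9366 J/K.
ΔS_total = -2.7114 + 2.9366 = 0.225 J/K.

ΔS_total = 0.225 J/K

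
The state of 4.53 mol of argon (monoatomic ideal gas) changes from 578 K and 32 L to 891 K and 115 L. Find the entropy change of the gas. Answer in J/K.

Entropy is a state function: ΔS = nC_V ln(T₂/T₁) + nR ln(V₂/V₁), with C_V = 3R/2 = 12.47 J mol⁻¹ K⁻¹ for a monoatomic ideal gas.
ΔS = 4.53 × [12.47 × ln(891/578) + 8.314 × ln(115/32)] = 72.6 J/K.

ΔS = 72.6 J/K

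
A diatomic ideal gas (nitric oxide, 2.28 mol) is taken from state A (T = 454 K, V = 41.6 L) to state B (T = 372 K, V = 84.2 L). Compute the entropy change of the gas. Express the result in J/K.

ΔS = 3.93 J/K

Entropy is a state function: ΔS = nC_V ln(T₂/T₁) + nR ln(V₂/V₁), with C_V = 5R/2 = 20.79 J mol⁻¹ K⁻¹ for a diatomic ideal gas.
ΔS = 2.28 × [20.79 × ln(372/454) + 8.314 × ln(84.2/41.6)] = 3.93 J/K.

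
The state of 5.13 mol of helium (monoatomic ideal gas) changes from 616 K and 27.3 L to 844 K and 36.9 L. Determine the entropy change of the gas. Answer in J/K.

Entropy is a state function: ΔS = nC_V ln(T₂/T₁) + nR ln(V₂/V₁), with C_V = 3R/2 = 12.47 J mol⁻¹ K⁻¹ for a monoatomic ideal gas.
ΔS = 5.13 × [12.47 × ln(844/616) + 8.314 × ln(36.9/27.3)] = 33 J/K.

ΔS = 33 J/K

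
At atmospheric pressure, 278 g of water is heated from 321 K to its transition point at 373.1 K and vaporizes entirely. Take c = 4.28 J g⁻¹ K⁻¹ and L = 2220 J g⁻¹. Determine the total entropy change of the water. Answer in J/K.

Warming step: ΔS₁ = m c ln(T_tr/T_i) = 278 × 4.28 × ln(373.1/321) = 179 J/K.
Phase change: ΔS₂ = +mL/T_tr = 278 × 2220 / 373.1 = 1654 J/K.
ΔS_total = (179) + (1654) = 1830 J/K.

ΔS = 1830 J/K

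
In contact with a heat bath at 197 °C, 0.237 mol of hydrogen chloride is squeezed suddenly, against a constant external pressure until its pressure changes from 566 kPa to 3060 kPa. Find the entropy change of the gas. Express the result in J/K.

ΔS_gas = -3.33 J/K

Entropy is a state function, so ΔS_gas depends only on the end states.
For an isothermal ideal gas ΔS_gas = nR ln(P₁/P₂) = 0.237 × 8.314 × ln(566/3060) = -3.33 J/K.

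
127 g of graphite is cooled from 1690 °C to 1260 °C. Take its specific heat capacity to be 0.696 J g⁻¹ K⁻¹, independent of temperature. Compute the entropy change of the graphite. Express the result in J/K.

ΔS = -21.9 J/K

In kelvin: T₁ = 1963.15 K, T₂ = 1533.15 K. ΔS = ∫dQ_rev/T = m c ln(T₂/T₁) = 127 × 0.696 × ln(1533.15/1963.15) = -21.9 J/K.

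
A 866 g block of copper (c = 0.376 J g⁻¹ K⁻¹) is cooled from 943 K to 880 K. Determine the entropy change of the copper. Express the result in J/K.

ΔS = -22.5 J/K

ΔS = ∫dQ_rev/T = m c ln(T₂/T₁) = 866 × 0.376 × ln(880/943) = -22.5 J/K.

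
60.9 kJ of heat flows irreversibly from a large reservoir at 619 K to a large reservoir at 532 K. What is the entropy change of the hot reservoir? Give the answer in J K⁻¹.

ΔS_hot = -98.4 J/K

The hot reservoir loses heat Q, so ΔS_hot = −Q/T_H = −60900/619 = -98.4 J/K.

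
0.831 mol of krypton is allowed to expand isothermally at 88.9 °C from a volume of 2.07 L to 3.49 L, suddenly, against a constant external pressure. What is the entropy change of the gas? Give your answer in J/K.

Entropy is a state function, so ΔS_gas depends only on the end states.
For an isothermal ideal gas ΔS_gas = nR ln(V₂/V₁) = 0.831 × 8.314 × ln(3.49/2.07) = 3.61 J/K.

ΔS_gas = 3.61 J/K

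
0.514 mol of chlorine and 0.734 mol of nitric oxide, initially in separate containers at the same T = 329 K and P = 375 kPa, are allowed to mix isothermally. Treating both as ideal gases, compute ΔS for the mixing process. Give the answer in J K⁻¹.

Mole fractions: x_A = 0.514/1.25 = 0.412, x_B = 0.588.
ΔS_mix = −R(n_A ln x_A + n_B ln x_B) = −8.314 × (0.514 ln 0.412 + 0.734 ln 0.588) = 7.03 J/K.

ΔS_mix = 7.03 J/K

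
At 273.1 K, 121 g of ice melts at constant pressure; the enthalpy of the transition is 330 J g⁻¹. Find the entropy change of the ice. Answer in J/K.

ΔS = 146 J/K

Heat absorbed by the substance: Q = mL = 121 × 330 = 39930 J.
At constant T, ΔS = Q_rev/T = 39930 / 273.1 = 146 J/K.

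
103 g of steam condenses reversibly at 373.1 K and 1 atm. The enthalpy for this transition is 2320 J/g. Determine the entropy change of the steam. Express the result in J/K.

Heat released by the substance: Q = −mL = −103 × 2320 = −238960 J.
At constant T, ΔS = Q_rev/T = −238960 / 373.1 = -640 J/K.

ΔS = -640 J/K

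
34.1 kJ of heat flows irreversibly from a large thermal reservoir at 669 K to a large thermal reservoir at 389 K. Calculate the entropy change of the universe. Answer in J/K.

ΔS_hot = −Q/T_H = −34100/669 = -50.97 J/K and ΔS_cold = +Q/T_C = 34100/389 = 87.66 J/K.
ΔS_total = -50.97 + 87.66 = 36.7 J/K, positive as the second law requires.

ΔS_total = 36.7 J/K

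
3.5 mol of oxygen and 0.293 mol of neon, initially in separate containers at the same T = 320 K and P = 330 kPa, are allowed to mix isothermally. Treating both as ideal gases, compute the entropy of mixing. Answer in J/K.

Mole fractions: x_A = 3.5/3.79 = 0.923, x_B = 0.0772.
ΔS_mix = −R(n_A ln x_A + n_B ln x_B) = −8.314 × (3.5 ln 0.923 + 0.293 ln 0.0772) = 8.58 J/K.

ΔS_mix = 8.58 J/K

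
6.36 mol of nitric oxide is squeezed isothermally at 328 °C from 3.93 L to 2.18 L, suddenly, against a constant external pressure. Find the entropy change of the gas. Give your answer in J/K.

Entropy is a state function, so ΔS_gas depends only on the end states.
For an isothermal ideal gas ΔS_gas = nR ln(V₂/V₁) = 6.36 × 8.314 × ln(2.18/3.93) = -31.2 J/K.

ΔS_gas = -31.2 J/K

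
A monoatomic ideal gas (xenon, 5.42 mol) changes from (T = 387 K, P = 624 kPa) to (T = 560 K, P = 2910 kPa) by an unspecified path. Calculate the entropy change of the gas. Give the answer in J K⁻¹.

ΔS = -27.8 J/K

ΔS = nC_p ln(T₂/T₁) − nR ln(P₂/P₁), with C_p = 5R/2 = 20.79 J mol⁻¹ K⁻¹ for a monoatomic ideal gas.
ΔS = 5.42 × [20.79 × ln(560/387) − 8.314 × ln(2910/624)] = -27.8 J/K.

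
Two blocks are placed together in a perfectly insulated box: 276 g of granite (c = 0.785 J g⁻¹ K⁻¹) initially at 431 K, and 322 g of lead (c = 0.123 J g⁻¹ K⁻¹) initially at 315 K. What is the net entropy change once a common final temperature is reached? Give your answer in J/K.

ΔS_total = 1.53 J/K

Energy balance: T_f = (m₁c₁T₁ + m₂c₂T₂)/(m₁c₁ + m₂c₂) = 413.07 K.
ΔS₁ = m₁c₁ ln(T_f/T₁) = 216.66 × ln(413.07/431) = -9.205 J/K.
ΔS₂ = m₂c₂ ln(T_f/T₂) = 39.606 × ln(413.07/315) = 10.735 J/K.
ΔS_total = -9.205 + 10.735 = 1.53 J/K.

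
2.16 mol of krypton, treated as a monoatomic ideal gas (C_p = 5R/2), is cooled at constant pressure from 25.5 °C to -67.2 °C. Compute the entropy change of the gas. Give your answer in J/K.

In kelvin: T₁ = 298.65 K, T₂ = 205.95 K. At constant pressure, ΔS = nC_p ln(T₂/T₁) with C_p = 5R/2 = 20.79 J mol⁻¹ K⁻¹.
ΔS = 2.16 × 20.79 × ln(205.95/298.65) = -16.7 J/K.

ΔS = -16.7 J/K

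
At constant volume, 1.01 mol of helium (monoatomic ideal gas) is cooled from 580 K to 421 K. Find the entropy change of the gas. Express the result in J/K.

ΔS = -4.04 J/K

At constant volume, ΔS = nC_V ln(T₂/T₁) with C_V = 3R/2 = 12.47 J mol⁻¹ K⁻¹.
ΔS = 1.01 × 12.47 × ln(421/580) = -4.04 J/K.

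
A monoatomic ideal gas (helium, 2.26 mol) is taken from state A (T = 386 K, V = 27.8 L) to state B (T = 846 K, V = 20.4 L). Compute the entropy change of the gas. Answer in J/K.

ΔS = 16.3 J/K

Entropy is a state function: ΔS = nC_V ln(T₂/T₁) + nR ln(V₂/V₁), with C_V = 3R/2 = 12.47 J mol⁻¹ K⁻¹ for a monoatomic ideal gas.
ΔS = 2.26 × [12.47 × ln(846/386) + 8.314 × ln(20.4/27.8)] = 16.3 J/K.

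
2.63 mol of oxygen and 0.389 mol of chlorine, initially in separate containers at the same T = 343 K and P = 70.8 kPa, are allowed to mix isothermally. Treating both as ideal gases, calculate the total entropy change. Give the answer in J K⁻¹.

Mole fractions: x_A = 2.63/3.02 = 0.871, x_B = 0.129.
ΔS_mix = −R(n_A ln x_A + n_B ln x_B) = −8.314 × (2.63 ln 0.871 + 0.389 ln 0.129) = 9.64 J/K.

ΔS_mix = 9.64 J/K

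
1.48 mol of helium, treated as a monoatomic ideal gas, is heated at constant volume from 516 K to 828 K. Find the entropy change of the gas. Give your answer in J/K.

At constant volume, ΔS = nC_V ln(T₂/T₁) with C_V = 3R/2 = 12.47 J mol⁻¹ K⁻¹.
ΔS = 1.48 × 12.47 × ln(828/516) = 8.73 J/K.

ΔS = 8.73 J/K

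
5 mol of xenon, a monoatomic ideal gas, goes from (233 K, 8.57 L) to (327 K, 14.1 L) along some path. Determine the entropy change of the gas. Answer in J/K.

Entropy is a state function: ΔS = nC_V ln(T₂/T₁) + nR ln(V₂/V₁), with C_V = 3R/2 = 12.47 J mol⁻¹ K⁻¹ for a monoatomic ideal gas.
ΔS = 5 × [12.47 × ln(327/233) + 8.314 × ln(14.1/8.57)] = 41.8 J/K.

ΔS = 41.8 J/K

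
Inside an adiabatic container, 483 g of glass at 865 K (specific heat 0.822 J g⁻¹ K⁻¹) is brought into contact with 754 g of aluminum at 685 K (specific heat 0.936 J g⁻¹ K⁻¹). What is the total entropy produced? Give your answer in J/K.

Energy balance: T_f = (m₁c₁T₁ + m₂c₂T₂)/(m₁c₁ + m₂c₂) = 749.8 K.
ΔS₁ = m₁c₁ ln(T_f/T₁) = 397.026 × ln(749.8/865) = -56.74 J/K.
ΔS₂ = m₂c₂ ln(T_f/T₂) = 705.744 × ln(749.8/685) = 63.79 J/K.
ΔS_total = -56.74 + 63.79 = 7.05 J/K.

ΔS_total = 7.05 J/K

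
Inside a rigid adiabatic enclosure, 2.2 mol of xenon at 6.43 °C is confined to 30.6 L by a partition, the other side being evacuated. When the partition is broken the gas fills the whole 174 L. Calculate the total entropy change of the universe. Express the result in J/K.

ΔS_universe = 31.8 J/K

For an ideal gas in free expansion Q = 0 and W = 0, so T is unchanged.
Entropy is a state function; using a reversible isothermal path, ΔS_gas = nR ln(V₂/V₁) = 2.2 × 8.314 × ln(174/30.6) = 31.8 J/K.
The insulated surroundings exchange no heat, so ΔS_surr = 0 and ΔS_universe = ΔS_gas.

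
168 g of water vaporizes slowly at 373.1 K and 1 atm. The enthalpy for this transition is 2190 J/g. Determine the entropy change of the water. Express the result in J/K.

ΔS = 986 J/K

Heat absorbed by the substance: Q = mL = 168 × 2190 = 367920 J.
At constant T, ΔS = Q_rev/T = 367920 / 373.1 = 986 J/K.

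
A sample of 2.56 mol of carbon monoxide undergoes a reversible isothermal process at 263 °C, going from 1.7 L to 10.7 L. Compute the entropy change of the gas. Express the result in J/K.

For an isothermal ideal gas ΔS_gas = nR ln(V₂/V₁) = 2.56 × 8.314 × ln(10.7/1.7) = 39.2 J/K.

ΔS_gas = 39.2 J/K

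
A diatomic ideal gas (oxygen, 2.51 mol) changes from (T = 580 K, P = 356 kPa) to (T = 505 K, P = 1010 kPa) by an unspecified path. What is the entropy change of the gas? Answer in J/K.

ΔS = -31.9 J/K

ΔS = nC_p ln(T₂/T₁) − nR ln(P₂/P₁), with C_p = 7R/2 = 29.1 J mol⁻¹ K⁻¹ for a diatomic ideal gas.
ΔS = 2.51 × [29.1 × ln(505/580) − 8.314 × ln(1010/356)] = -31.9 J/K.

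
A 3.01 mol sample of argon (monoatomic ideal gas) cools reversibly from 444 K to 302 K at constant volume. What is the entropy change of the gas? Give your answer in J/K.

ΔS = -14.5 J/K

At constant volume, ΔS = nC_V ln(T₂/T₁) with C_V = 3R/2 = 12.47 J mol⁻¹ K⁻¹.
ΔS = 3.01 × 12.47 × ln(302/444) = -14.5 J/K.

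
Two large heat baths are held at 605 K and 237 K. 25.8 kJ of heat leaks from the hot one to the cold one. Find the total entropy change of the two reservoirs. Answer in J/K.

ΔS_hot = −Q/T_H = −25800/605 = -42.645 J/K and ΔS_cold = +Q/T_C = 25800/237 = 108.86 J/K.
ΔS_total = -42.645 + 108.86 = 66.2 J/K, positive as the second law requires.

ΔS_total = 66.2 J/K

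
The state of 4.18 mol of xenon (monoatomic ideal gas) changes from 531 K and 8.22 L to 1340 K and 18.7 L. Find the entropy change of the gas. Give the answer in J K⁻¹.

ΔS = 76.8 J/K

Entropy is a state function: ΔS = nC_V ln(T₂/T₁) + nR ln(V₂/V₁), with C_V = 3R/2 = 12.47 J mol⁻¹ K⁻¹ for a monoatomic ideal gas.
ΔS = 4.18 × [12.47 × ln(1340/531) + 8.314 × ln(18.7/8.22)] = 76.8 J/K.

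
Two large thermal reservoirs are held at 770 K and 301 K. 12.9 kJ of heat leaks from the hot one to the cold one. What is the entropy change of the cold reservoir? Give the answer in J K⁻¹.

ΔS_cold = 42.9 J/K

The cold reservoir gains heat Q, so ΔS_cold = +Q/T_C = 12900/301 = 42.9 J/K.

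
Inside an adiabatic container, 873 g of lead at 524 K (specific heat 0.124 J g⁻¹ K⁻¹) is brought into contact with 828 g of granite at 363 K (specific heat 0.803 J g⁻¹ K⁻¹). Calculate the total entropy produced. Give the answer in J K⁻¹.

ΔS_total = 6.84 J/K

Energy balance: T_f = (m₁c₁T₁ + m₂c₂T₂)/(m₁c₁ + m₂c₂) = 385.54 K.
ΔS₁ = m₁c₁ ln(T_f/T₁) = 108.252 × ln(385.54/524) = -33.22 J/K.
ΔS₂ = m₂c₂ ln(T_f/T₂) = 664.884 × ln(385.54/363) = 40.06 J/K.
ΔS_total = -33.22 + 40.06 = 6.84 J/K.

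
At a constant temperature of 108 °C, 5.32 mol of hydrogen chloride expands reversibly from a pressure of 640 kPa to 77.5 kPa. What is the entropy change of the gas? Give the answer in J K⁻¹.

ΔS_gas = 93.4 J/K

For an isothermal ideal gas ΔS_gas = nR ln(P₁/P₂) = 5.32 × 8.314 × ln(640/77.5) = 93.4 J/K.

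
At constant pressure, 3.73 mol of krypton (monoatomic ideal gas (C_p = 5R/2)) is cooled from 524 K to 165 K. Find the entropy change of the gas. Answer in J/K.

At constant pressure, ΔS = nC_p ln(T₂/T₁) with C_p = 5R/2 = 20.79 J mol⁻¹ K⁻¹.
ΔS = 3.73 × 20.79 × ln(165/524) = -89.6 J/K.

ΔS = -89.6 J/K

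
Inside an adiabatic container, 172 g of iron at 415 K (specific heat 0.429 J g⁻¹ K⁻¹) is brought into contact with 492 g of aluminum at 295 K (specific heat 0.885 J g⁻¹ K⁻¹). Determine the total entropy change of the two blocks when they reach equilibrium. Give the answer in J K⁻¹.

ΔS_total = 3.98 J/K

Energy balance: T_f = (m₁c₁T₁ + m₂c₂T₂)/(m₁c₁ + m₂c₂) = 312.39 K.
ΔS₁ = m₁c₁ ln(T_f/T₁) = 73.788 × ln(312.39/415) = -20.96 J/K.
ΔS₂ = m₂c₂ ln(T_f/T₂) = 435.42 × ln(312.39/295) = 24.94 J/K.
ΔS_total = -20.96 + 24.94 = 3.98 J/K.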